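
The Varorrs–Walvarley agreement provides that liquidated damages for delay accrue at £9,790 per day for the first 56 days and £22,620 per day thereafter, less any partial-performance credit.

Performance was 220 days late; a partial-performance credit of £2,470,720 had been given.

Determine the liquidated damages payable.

First 56 days: 56 × £9,790 = £548,240
Remaining days: (220 − 56) × £22,620 = £3,709,680
Accrued per-day damages: £548,240 + £3,709,680 = £4,257,920
Less partial-performance credit: £4,257,920 − £2,470,720 = £1,787,200

£1,787,200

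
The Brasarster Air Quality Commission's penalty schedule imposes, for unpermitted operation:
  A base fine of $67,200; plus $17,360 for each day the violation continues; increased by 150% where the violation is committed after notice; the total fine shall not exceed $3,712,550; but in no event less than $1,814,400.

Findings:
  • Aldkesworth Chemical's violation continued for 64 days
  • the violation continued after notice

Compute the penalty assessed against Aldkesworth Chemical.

$2,945,600

Per-day component: 64 × $17,360 = $1,111,040
Base plus per-day: $67,200 + $1,111,040 = $1,178,240
Enhancement: 150% of $1,178,240 = $1,767,360
Enhanced fine: $1,178,240 + $1,767,360 = $2,945,600
Cap at $3,712,550: $2,945,600 is within the cap, no reduction.
Minimum $1,814,400: $2,945,600 meets the minimum, no increase.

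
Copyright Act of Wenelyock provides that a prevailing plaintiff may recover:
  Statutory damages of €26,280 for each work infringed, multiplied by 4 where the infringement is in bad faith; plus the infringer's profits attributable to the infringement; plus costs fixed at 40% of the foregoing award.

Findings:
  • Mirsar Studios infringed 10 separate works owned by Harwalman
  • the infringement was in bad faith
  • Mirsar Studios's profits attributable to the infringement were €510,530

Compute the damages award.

Statutory damages: 10 × €26,280 = €262,800
Multiplied by 4: 4 × €262,800 = €1,051,200
Combined award: €1,051,200 + €510,530 = €1,561,730
Costs: 40% of €1,561,730 = €624,692
Award plus costs: €1,561,730 + €624,692 = €2,186,422

€2,186,422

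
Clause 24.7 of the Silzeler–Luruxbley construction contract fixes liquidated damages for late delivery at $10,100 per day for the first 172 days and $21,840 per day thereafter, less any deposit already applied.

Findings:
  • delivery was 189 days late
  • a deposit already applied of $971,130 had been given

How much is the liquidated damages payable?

Liquidated damages: $1,137,350

First 172 days: 172 × $10,100 = $1,737,200
Remaining days: (189 − 172) × $21,840 = $371,280
Accrued per-day damages: $1,737,200 + $371,280 = $2,108,480
Less deposit already applied: $2,108,480 − $971,130 = $1,137,350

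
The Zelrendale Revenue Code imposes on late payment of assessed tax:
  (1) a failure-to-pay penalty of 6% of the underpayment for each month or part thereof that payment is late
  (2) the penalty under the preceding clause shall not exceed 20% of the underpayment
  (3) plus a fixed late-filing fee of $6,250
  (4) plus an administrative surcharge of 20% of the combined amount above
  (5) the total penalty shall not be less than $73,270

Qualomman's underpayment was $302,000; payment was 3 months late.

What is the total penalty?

Accrued rate: 6% × 3 = 18%, capped at 20% → 18%
Failure-to-pay penalty: 18% of $302,000 = $54,360
Penalty before surcharge: $54,360 + $6,250 = $60,610
Administrative surcharge: 20% of $60,610 = $12,122
Total penalty: $60,610 + $12,122 = $72,732
Minimum $73,270: $72,732 is below the minimum → $73,270

$73,270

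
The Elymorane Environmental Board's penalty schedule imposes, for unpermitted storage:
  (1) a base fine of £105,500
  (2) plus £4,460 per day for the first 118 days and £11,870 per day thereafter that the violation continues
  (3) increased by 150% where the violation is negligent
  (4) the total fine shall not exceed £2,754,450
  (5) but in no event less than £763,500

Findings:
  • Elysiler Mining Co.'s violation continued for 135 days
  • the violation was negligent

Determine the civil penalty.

First 118 days: 118 × £4,460 = £526,280
Remaining days: (135 − 118) × £11,870 = £201,790
Per-day component: £526,280 + £201,790 = £728,070
Base plus per-day: £105,500 + £728,070 = £833,570
Enhancement: 150% of £833,570 = £1,250,355
Enhanced fine: £833,570 + £1,250,355 = £2,083,925
Cap at £2,754,450: £2,083,925 is within the cap, no reduction.
Minimum £763,500: £2,083,925 meets the minimum, no increase.

£2,083,925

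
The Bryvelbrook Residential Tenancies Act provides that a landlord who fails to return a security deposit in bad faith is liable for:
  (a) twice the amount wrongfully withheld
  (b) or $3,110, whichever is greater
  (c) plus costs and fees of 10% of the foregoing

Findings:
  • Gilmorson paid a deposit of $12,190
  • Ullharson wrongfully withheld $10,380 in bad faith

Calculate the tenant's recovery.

$22,836

Doubled: 2 × $10,380 = $20,760
Minimum $3,110: $20,760 meets the minimum, no increase.
Costs and fees: 10% of $20,760 = $2,076
Total recovery: $20,760 + $2,076 = $22,836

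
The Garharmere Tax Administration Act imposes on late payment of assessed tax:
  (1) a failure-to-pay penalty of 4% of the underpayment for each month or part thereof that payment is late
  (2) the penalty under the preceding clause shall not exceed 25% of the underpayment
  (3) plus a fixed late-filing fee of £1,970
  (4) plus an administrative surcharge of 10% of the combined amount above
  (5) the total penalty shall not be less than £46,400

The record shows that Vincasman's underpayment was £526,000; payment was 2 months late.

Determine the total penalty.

Accrued rate: 4% × 2 = 8%, capped at 25% → 8%
Failure-to-pay penalty: 8% of £526,000 = £42,080
Penalty before surcharge: £42,080 + £1,970 = £44,050
Administrative surcharge: 10% of £44,050 = £4,405
Total penalty: £44,050 + £4,405 = £48,455
Minimum £46,400: £48,455 meets the minimum, no increase.

£48,455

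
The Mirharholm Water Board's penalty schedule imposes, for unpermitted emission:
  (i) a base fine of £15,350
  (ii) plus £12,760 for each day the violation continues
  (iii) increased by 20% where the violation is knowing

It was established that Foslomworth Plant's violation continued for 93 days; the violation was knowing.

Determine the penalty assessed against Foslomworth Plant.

Per-day component: 93 × £12,760 = £1,186,680
Base plus per-day: £15,350 + £1,186,680 = £1,202,030
Enhancement: 20% of £1,202,030 = £240,406
Enhanced fine: £1,202,030 + £240,406 = £1,442,436

£1,442,436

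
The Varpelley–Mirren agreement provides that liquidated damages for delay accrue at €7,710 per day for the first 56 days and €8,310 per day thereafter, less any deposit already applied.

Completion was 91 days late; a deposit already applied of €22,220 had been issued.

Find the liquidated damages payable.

€700,390

First 56 days: 56 × €7,710 = €431,760
Remaining days: (91 − 56) × €8,310 = €290,850
Accrued per-day damages: €431,760 + €290,850 = €722,610
Less deposit already applied: €722,610 − €22,220 = €700,390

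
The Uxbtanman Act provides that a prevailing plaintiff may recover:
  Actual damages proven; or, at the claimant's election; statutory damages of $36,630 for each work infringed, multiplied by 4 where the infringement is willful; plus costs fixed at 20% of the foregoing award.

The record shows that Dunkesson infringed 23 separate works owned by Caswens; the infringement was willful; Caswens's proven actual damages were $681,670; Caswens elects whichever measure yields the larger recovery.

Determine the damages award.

$4,043,952

Statutory damages: 23 × $36,630 = $842,490
Multiplied by 4: 4 × $842,490 = $3,369,960
Greater of actual damages ($681,670) or enhanced statutory damages ($3,369,960): $3,369,960
Costs: 20% of $3,369,960 = $673,992
Award plus costs: $3,369,960 + $673,992 = $4,043,952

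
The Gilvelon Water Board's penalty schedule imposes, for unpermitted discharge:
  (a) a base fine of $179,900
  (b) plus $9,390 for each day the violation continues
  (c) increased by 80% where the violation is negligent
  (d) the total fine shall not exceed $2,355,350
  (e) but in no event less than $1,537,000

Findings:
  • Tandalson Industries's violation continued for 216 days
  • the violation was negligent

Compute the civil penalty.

Per-day component: 216 × $9,390 = $2,028,240
Base plus per-day: $179,900 + $2,028,240 = $2,208,140
Enhancement: 80% of $2,208,140 = $1,766,512
Enhanced fine: $2,208,140 + $1,766,512 = $3,974,652
Cap at $2,355,350: $3,974,652 exceeds the cap → $2,355,350
Minimum $1,537,000: $2,355,350 meets the minimum, no increase.

$2,355,350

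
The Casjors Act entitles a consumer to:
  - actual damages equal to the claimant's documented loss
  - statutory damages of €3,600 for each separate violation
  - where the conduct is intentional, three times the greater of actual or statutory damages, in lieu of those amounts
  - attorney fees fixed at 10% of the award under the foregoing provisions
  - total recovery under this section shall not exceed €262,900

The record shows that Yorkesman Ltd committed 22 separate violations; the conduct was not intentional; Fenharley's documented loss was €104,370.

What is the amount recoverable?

€201,927

Statutory damages: 22 × €3,600 = €79,200
Conduct not intentional: the in-lieu enhancement does not apply.
Actual plus statutory damages: €104,370 + €79,200 = €183,570
Attorney fees: 10% of €183,570 = €18,357
Total before cap: €183,570 + €18,357 = €201,927
Cap at €262,900: €201,927 is within the cap, no reduction.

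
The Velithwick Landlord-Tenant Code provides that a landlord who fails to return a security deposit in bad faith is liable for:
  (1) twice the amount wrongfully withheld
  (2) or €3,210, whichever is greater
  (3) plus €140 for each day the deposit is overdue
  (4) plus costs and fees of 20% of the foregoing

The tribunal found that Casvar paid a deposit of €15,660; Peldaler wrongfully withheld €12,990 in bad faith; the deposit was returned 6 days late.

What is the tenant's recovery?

€32,184

Doubled: 2 × €12,990 = €25,980
Minimum €3,210: €25,980 meets the minimum, no increase.
Late-return penalty: 6 × €140 = €840
Damages plus late penalty: €25,980 + €840 = €26,820
Costs and fees: 20% of €26,820 = €5,364
Total recovery: €26,820 + €5,364 = €32,184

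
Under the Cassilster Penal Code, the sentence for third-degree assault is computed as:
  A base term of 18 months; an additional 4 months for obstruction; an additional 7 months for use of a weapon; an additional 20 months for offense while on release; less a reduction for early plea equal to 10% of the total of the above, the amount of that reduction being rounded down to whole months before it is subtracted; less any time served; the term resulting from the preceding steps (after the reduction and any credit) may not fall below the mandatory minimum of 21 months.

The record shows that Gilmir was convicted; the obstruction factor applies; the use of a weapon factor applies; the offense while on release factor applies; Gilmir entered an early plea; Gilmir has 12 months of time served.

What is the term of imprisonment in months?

33 months

Obstruction enhancement: +4 months
Use of a weapon enhancement: +7 months
Offense while on release enhancement: +20 months
Adjusted term: 18 months + 4 months + 7 months + 20 months = 49 months
Early plea reduction: 10% of 49 months = 4 months (rounded down)
After reduction: 49 − 4 = 45 months
Less time served: 45 months − 12 months = 33 months
Minimum 21 months: 33 months meets the minimum, no increase.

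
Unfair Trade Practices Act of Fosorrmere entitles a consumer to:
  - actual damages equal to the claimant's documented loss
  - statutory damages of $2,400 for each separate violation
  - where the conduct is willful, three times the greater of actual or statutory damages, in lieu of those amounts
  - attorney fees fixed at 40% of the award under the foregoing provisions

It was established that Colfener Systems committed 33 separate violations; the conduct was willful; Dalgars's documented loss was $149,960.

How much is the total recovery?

Statutory damages: 33 × $2,400 = $79,200
Greater of actual damages ($149,960) or statutory damages ($79,200): $149,960
Trebled: 3 × $149,960 = $449,880
Attorney fees: 40% of $449,880 = $179,952
Total recovery: $449,880 + $179,952 = $629,832

$629,832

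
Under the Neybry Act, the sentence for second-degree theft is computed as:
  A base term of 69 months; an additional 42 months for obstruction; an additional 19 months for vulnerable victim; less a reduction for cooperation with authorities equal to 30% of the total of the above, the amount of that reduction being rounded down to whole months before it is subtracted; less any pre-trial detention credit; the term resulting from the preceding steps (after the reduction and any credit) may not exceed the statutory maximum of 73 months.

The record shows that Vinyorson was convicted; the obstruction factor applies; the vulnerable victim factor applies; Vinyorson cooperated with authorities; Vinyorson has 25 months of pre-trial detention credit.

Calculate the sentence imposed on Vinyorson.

66 months

Obstruction enhancement: +42 months
Vulnerable victim enhancement: +19 months
Adjusted term: 69 months + 42 months + 19 months = 130 months
Cooperation with authorities reduction: 30% of 130 months = 39 months (rounded down)
After reduction: 130 − 39 = 91 months
Less pre-trial detention credit: 91 months − 25 months = 66 months
Cap at 73 months: 66 months is within the cap, no reduction.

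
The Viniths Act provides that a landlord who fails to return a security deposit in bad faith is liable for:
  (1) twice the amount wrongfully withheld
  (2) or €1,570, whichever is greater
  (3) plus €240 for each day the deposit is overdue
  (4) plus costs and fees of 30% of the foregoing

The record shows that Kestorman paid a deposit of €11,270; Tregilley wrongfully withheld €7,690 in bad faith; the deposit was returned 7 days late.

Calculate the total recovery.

Doubled: 2 × €7,690 = €15,380
Minimum €1,570: €15,380 meets the minimum, no increase.
Late-return penalty: 7 × €240 = €1,680
Damages plus late penalty: €15,380 + €1,680 = €17,060
Costs and fees: 30% of €17,060 = €5,118
Total recovery: €17,060 + €5,118 = €22,178

€22,178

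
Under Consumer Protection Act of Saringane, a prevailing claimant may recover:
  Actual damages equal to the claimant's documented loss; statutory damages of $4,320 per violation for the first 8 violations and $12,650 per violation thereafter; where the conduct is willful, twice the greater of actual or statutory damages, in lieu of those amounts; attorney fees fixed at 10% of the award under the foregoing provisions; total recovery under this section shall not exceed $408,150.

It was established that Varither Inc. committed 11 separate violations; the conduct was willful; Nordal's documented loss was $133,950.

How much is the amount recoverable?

First 8 violations: 8 × $4,320 = $34,560
Remaining violations: (11 − 8) × $12,650 = $37,950
Statutory damages: $34,560 + $37,950 = $72,510
Greater of actual damages ($133,950) or statutory damages ($72,510): $133,950
Doubled: 2 × $133,950 = $267,900
Attorney fees: 10% of $267,900 = $26,790
Total before cap: $267,900 + $26,790 = $294,690
Cap at $408,150: $294,690 is within the cap, no reduction.

$294,690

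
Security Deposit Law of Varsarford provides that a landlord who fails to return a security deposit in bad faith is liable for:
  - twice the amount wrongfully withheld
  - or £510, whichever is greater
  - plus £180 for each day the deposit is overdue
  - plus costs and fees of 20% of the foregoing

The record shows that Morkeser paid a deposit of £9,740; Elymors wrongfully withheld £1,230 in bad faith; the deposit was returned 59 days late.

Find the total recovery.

Doubled: 2 × £1,230 = £2,460
Minimum £510: £2,460 meets the minimum, no increase.
Late-return penalty: 59 × £180 = £10,620
Damages plus late penalty: £2,460 + £10,620 = £13,080
Costs and fees: 20% of £13,080 = £2,616
Total recovery: £13,080 + £2,616 = £15,696

Recovery: £15,696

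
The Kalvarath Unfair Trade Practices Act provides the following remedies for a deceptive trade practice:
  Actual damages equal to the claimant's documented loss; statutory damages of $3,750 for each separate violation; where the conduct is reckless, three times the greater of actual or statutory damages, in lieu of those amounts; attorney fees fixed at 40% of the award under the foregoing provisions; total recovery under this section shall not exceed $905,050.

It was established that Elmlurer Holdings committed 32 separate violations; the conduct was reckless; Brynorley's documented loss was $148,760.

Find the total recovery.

Statutory damages: 32 × $3,750 = $120,000
Greater of actual damages ($148,760) or statutory damages ($120,000): $148,760
Trebled: 3 × $148,760 = $446,280
Attorney fees: 40% of $446,280 = $178,512
Total before cap: $446,280 + $178,512 = $624,792
Cap at $905,050: $624,792 is within the cap, no reduction.

$624,792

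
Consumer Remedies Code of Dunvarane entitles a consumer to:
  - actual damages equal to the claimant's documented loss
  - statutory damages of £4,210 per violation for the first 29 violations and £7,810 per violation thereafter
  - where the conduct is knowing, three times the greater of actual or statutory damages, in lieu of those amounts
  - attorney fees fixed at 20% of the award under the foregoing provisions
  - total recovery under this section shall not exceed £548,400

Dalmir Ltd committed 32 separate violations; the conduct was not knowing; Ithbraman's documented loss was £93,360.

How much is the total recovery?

First 29 violations: 29 × £4,210 = £122,090
Remaining violations: (32 − 29) × £7,810 = £23,430
Statutory damages: £122,090 + £23,430 = £145,520
Conduct not knowing: the in-lieu enhancement does not apply.
Actual plus statutory damages: £93,360 + £145,520 = £238,880
Attorney fees: 20% of £238,880 = £47,776
Total before cap: £238,880 + £47,776 = £286,656
Cap at £548,400: £286,656 is within the cap, no reduction.

Total recovery: £286,656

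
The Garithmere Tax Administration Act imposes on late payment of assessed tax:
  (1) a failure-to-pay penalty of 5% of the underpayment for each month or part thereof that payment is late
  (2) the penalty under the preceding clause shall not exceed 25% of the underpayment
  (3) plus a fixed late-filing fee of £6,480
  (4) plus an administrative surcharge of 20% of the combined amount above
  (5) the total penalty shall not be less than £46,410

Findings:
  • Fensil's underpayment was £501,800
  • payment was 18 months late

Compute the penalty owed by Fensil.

£158,316

Accrued rate: 5% × 18 = 90%, capped at 25% → 25%
Failure-to-pay penalty: 25% of £501,800 = £125,450
Penalty before surcharge: £125,450 + £6,480 = £131,930
Administrative surcharge: 20% of £131,930 = £26,386
Total penalty: £131,930 + £26,386 = £158,316
Minimum £46,410: £158,316 meets the minimum, no increase.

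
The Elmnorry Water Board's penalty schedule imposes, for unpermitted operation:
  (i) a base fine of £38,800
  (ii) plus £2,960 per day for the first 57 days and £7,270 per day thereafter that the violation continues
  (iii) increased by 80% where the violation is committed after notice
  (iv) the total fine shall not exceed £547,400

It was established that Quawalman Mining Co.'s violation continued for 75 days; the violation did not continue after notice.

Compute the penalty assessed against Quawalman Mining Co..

Civil penalty: £338,380

First 57 days: 57 × £2,960 = £168,720
Remaining days: (75 − 57) × £7,270 = £130,860
Per-day component: £168,720 + £130,860 = £299,580
Base plus per-day: £38,800 + £299,580 = £338,380
The violation did not continue after notice: no 80% increase.
Cap at £547,400: £338,380 is within the cap, no reduction.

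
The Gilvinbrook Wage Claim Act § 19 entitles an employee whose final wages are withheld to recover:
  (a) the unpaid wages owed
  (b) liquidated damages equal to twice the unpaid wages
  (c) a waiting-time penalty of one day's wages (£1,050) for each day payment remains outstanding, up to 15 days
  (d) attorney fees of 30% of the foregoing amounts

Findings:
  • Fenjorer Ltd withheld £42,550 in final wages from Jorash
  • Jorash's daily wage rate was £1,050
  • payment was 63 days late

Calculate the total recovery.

Doubled: 2 × £42,550 = £85,100
Penalty days: min(63, 15) = 15
Waiting-time penalty: 15 × £1,050 = £15,750
Subtotal: £42,550 + £85,100 + £15,750 = £143,400
Attorney fees: 30% of £143,400 = £43,020
Total award: £143,400 + £43,020 = £186,420

£186,420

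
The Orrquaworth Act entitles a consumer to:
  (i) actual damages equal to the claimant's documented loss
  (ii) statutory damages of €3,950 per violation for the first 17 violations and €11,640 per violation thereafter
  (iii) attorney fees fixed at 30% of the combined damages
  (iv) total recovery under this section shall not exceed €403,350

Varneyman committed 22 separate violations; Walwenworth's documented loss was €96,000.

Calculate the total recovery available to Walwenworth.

First 17 violations: 17 × €3,950 = €67,150
Remaining violations: (22 − 17) × €11,640 = €58,200
Statutory damages: €67,150 + €58,200 = €125,350
Combined damages: €96,000 + €125,350 = €221,350
Attorney fees: 30% of €221,350 = €66,405
Total before cap: €221,350 + €66,405 = €287,755
Cap at €403,350: €287,755 is within the cap, no reduction.

€287,755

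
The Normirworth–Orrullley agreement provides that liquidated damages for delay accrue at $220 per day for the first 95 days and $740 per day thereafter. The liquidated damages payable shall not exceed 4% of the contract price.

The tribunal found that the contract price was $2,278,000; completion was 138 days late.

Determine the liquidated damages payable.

$52,720

First 95 days: 95 × $220 = $20,900
Remaining days: (138 − 95) × $740 = $31,820
Accrued per-day damages: $20,900 + $31,820 = $52,720
Cap: 4% of $2,278,000 = $91,120
Cap at $91,120: $52,720 is within the cap, no reduction.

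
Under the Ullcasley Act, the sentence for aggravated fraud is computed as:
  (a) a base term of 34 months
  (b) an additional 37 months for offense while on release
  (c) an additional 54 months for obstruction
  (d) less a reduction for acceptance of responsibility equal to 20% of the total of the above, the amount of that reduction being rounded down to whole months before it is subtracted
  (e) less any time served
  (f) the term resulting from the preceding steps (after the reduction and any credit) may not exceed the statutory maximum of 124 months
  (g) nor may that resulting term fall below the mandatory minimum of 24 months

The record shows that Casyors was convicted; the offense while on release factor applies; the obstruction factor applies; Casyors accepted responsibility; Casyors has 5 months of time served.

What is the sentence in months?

Offense while on release enhancement: +37 months
Obstruction enhancement: +54 months
Adjusted term: 34 months + 37 months + 54 months = 125 months
Acceptance of responsibility reduction: 20% of 125 months = 25 months (rounded down)
After reduction: 125 − 25 = 100 months
Less time served: 100 months − 5 months = 95 months
Cap at 124 months: 95 months is within the cap, no reduction.
Minimum 24 months: 95 months meets the minimum, no increase.

Sentence: 95 months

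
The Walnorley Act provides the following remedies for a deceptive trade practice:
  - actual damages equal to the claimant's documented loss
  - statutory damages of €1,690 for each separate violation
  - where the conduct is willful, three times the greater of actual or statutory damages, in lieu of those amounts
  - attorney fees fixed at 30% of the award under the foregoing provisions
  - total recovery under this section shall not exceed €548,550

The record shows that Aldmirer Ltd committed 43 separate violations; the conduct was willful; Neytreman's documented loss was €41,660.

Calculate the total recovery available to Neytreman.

Statutory damages: 43 × €1,690 = €72,670
Greater of actual damages (€41,660) or statutory damages (€72,670): €72,670
Trebled: 3 × €72,670 = €218,010
Attorney fees: 30% of €218,010 = €65,403
Total before cap: €218,010 + €65,403 = €283,413
Cap at €548,550: €283,413 is within the cap, no reduction.

Total recovery: €283,413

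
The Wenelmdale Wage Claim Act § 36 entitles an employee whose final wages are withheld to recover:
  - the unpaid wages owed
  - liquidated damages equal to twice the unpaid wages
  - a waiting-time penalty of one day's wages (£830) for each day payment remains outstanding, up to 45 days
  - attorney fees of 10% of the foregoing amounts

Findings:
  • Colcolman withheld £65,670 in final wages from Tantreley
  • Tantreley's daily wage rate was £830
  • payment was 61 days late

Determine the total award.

Doubled: 2 × £65,670 = £131,340
Penalty days: min(61, 45) = 45
Waiting-time penalty: 45 × £830 = £37,350
Subtotal: £65,670 + £131,340 + £37,350 = £234,360
Attorney fees: 10% of £234,360 = £23,436
Total award: £234,360 + £23,436 = £257,796

£257,796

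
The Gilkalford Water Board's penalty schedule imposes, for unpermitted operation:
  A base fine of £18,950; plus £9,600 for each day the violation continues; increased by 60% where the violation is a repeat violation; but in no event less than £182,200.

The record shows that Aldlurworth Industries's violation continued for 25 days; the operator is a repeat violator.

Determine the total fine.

Per-day component: 25 × £9,600 = £240,000
Base plus per-day: £18,950 + £240,000 = £258,950
Enhancement: 60% of £258,950 = £155,370
Enhanced fine: £258,950 + £155,370 = £414,320
Minimum £182,200: £414,320 meets the minimum, no increase.

£414,320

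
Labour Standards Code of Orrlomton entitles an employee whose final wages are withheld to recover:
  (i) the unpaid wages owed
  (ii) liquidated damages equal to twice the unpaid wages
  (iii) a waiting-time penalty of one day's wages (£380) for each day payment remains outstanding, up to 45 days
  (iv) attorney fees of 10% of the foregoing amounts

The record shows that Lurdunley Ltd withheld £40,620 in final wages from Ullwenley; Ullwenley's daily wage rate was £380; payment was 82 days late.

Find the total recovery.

Doubled: 2 × £40,620 = £81,240
Penalty days: min(82, 45) = 45
Waiting-time penalty: 45 × £380 = £17,100
Subtotal: £40,620 + £81,240 + £17,100 = £138,960
Attorney fees: 10% of £138,960 = £13,896
Total award: £138,960 + £13,896 = £152,856

Total award: £152,856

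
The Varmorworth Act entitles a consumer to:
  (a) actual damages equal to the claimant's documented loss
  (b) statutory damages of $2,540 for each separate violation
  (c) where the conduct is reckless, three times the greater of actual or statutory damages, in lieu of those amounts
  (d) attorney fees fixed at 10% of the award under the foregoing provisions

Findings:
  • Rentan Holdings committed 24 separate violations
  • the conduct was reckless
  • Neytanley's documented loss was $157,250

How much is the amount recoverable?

$518,925

Statutory damages: 24 × $2,540 = $60,960
Greater of actual damages ($157,250) or statutory damages ($60,960): $157,250
Trebled: 3 × $157,250 = $471,750
Attorney fees: 10% of $471,750 = $47,175
Total recovery: $471,750 + $47,175 = $518,925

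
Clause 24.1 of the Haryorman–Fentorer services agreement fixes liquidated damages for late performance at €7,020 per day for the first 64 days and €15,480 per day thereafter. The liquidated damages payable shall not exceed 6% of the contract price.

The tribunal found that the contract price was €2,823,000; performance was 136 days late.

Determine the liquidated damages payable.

€169,380

First 64 days: 64 × €7,020 = €449,280
Remaining days: (136 − 64) × €15,480 = €1,114,560
Accrued per-day damages: €449,280 + €1,114,560 = €1,563,840
Cap: 6% of €2,823,000 = €169,380
Cap at €169,380: €1,563,840 exceeds the cap → €169,380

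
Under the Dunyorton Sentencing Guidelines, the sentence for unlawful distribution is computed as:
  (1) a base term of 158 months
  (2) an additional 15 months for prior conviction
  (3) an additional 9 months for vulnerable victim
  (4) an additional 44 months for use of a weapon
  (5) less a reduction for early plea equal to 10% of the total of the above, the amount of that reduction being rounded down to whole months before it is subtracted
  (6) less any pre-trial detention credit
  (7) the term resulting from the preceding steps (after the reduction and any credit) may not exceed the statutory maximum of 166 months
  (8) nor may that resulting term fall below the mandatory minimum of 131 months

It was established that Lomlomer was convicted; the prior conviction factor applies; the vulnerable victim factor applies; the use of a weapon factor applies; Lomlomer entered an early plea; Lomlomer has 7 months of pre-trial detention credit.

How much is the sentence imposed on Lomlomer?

166 months

Prior conviction enhancement: +15 months
Vulnerable victim enhancement: +9 months
Use of a weapon enhancement: +44 months
Adjusted term: 158 months + 15 months + 9 months + 44 months = 226 months
Early plea reduction: 10% of 226 months = 22 months (rounded down)
After reduction: 226 − 22 = 204 months
Less pre-trial detention credit: 204 months − 7 months = 197 months
Cap at 166 months: 197 months exceeds the cap → 166 months
Minimum 131 months: 166 months meets the minimum, no increase.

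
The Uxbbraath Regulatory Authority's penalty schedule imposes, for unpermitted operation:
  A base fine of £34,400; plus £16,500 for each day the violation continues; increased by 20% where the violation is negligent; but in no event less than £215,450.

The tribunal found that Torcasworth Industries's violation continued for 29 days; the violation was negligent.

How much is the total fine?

Per-day component: 29 × £16,500 = £478,500
Base plus per-day: £34,400 + £478,500 = £512,900
Enhancement: 20% of £512,900 = £102,580
Enhanced fine: £512,900 + £102,580 = £615,480
Minimum £215,450: £615,480 meets the minimum, no increase.

£615,480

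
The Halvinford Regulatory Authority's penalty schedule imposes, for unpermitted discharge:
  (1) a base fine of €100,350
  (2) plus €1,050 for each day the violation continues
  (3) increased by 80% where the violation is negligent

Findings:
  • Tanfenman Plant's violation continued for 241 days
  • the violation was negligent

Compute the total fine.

€636,120

Per-day component: 241 × €1,050 = €253,050
Base plus per-day: €100,350 + €253,050 = €353,400
Enhancement: 80% of €353,400 = €282,720
Enhanced fine: €353,400 + €282,720 = €636,120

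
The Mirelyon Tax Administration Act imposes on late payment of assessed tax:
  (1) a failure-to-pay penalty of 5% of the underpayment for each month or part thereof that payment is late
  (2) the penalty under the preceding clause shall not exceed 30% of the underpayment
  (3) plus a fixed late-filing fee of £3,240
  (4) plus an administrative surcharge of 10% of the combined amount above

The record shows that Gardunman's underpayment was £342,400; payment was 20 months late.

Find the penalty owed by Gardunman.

Penalty: £116,556

Accrued rate: 5% × 20 = 100%, capped at 30% → 30%
Failure-to-pay penalty: 30% of £342,400 = £102,720
Penalty before surcharge: £102,720 + £3,240 = £105,960
Administrative surcharge: 10% of £105,960 = £10,596
Total penalty: £105,960 + £10,596 = £116,556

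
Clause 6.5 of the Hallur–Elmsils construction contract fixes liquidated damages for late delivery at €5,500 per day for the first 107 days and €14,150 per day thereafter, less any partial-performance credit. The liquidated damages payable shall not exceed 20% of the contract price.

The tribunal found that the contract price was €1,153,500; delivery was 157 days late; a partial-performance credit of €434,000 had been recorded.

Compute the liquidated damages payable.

€230,700

First 107 days: 107 × €5,500 = €588,500
Remaining days: (157 − 107) × €14,150 = €707,500
Accrued per-day damages: €588,500 + €707,500 = €1,296,000
Less partial-performance credit: €1,296,000 − €434,000 = €862,000
Cap: 20% of €1,153,500 = €230,700
Cap at €230,700: €862,000 exceeds the cap → €230,700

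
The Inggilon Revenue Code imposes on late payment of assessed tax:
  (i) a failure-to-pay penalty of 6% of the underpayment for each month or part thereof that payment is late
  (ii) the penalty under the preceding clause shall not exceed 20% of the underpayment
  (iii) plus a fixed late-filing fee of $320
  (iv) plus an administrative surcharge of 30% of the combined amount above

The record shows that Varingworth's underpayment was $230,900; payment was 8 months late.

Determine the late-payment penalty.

Accrued rate: 6% × 8 = 48%, capped at 20% → 20%
Failure-to-pay penalty: 20% of $230,900 = $46,180
Penalty before surcharge: $46,180 + $320 = $46,500
Administrative surcharge: 30% of $46,500 = $13,950
Total penalty: $46,500 + $13,950 = $60,450

Penalty: $60,450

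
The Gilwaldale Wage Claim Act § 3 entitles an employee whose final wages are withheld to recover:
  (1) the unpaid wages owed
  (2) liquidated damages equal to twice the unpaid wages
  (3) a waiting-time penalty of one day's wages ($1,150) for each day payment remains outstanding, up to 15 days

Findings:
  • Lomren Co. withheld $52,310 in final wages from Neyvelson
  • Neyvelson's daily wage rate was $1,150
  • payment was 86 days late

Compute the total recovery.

Doubled: 2 × $52,310 = $104,620
Penalty days: min(86, 15) = 15
Waiting-time penalty: 15 × $1,150 = $17,250
Total award: $52,310 + $104,620 + $17,250 = $174,180

$174,180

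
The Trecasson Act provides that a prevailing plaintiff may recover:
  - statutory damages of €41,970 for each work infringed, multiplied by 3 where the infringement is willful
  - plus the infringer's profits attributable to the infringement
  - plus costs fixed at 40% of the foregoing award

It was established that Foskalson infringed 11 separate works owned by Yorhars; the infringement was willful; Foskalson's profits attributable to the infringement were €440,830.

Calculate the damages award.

Statutory damages: 11 × €41,970 = €461,670
Trebled: 3 × €461,670 = €1,385,010
Combined award: €1,385,010 + €440,830 = €1,825,840
Costs: 40% of €1,825,840 = €730,336
Award plus costs: €1,825,840 + €730,336 = €2,556,176

€2,556,176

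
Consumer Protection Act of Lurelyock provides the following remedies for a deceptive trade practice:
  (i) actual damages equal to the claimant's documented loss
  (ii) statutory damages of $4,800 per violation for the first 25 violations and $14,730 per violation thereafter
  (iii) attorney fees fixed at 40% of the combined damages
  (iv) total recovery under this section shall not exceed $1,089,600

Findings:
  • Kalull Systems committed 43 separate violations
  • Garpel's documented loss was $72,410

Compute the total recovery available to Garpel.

First 25 violations: 25 × $4,800 = $120,000
Remaining violations: (43 − 25) × $14,730 = $265,140
Statutory damages: $120,000 + $265,140 = $385,140
Combined damages: $72,410 + $385,140 = $457,550
Attorney fees: 40% of $457,550 = $183,020
Total before cap: $457,550 + $183,020 = $640,570
Cap at $1,089,600: $640,570 is within the cap, no reduction.

$640,570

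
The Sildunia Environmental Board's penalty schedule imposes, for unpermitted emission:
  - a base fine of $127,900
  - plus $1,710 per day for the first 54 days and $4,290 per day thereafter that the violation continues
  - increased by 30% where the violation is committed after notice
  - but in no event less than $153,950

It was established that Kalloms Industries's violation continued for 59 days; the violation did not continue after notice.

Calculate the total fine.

$241,690

First 54 days: 54 × $1,710 = $92,340
Remaining days: (59 − 54) × $4,290 = $21,450
Per-day component: $92,340 + $21,450 = $113,790
Base plus per-day: $127,900 + $113,790 = $241,690
The violation did not continue after notice: no 30% increase.
Minimum $153,950: $241,690 meets the minimum, no increase.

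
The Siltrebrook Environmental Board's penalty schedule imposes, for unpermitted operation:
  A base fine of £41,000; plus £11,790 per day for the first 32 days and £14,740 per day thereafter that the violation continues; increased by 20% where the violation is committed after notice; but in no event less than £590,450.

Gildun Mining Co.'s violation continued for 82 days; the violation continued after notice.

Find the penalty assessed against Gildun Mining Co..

£1,386,336

First 32 days: 32 × £11,790 = £377,280
Remaining days: (82 − 32) × £14,740 = £737,000
Per-day component: £377,280 + £737,000 = £1,114,280
Base plus per-day: £41,000 + £1,114,280 = £1,155,280
Enhancement: 20% of £1,155,280 = £231,056
Enhanced fine: £1,155,280 + £231,056 = £1,386,336
Minimum £590,450: £1,386,336 meets the minimum, no increase.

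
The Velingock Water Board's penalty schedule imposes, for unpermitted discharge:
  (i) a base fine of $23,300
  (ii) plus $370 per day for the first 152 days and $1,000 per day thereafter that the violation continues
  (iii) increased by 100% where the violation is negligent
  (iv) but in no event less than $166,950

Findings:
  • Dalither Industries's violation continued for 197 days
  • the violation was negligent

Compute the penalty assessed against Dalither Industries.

First 152 days: 152 × $370 = $56,240
Remaining days: (197 − 152) × $1,000 = $45,000
Per-day component: $56,240 + $45,000 = $101,240
Base plus per-day: $23,300 + $101,240 = $124,540
Enhancement: 100% of $124,540 = $124,540
Enhanced fine: $124,540 + $124,540 = $249,080
Minimum $166,950: $249,080 meets the minimum, no increase.

$249,080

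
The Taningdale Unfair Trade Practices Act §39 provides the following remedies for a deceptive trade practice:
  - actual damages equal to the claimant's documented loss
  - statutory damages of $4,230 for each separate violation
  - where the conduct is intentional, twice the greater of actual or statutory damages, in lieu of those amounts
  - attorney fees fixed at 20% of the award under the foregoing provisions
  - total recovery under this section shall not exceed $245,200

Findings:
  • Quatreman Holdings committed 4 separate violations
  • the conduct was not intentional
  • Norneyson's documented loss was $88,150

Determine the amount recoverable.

$126,084

Statutory damages: 4 × $4,230 = $16,920
Conduct not intentional: the in-lieu enhancement does not apply.
Actual plus statutory damages: $88,150 + $16,920 = $105,070
Attorney fees: 20% of $105,070 = $21,014
Total before cap: $105,070 + $21,014 = $126,084
Cap at $245,200: $126,084 is within the cap, no reduction.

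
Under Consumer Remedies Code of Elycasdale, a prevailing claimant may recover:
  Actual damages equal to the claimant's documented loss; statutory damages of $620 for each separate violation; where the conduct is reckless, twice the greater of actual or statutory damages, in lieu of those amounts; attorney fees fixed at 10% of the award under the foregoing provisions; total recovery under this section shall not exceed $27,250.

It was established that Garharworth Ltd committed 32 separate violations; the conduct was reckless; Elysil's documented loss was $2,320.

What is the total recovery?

Statutory damages: 32 × $620 = $19,840
Greater of actual damages ($2,320) or statutory damages ($19,840): $19,840
Doubled: 2 × $19,840 = $39,680
Attorney fees: 10% of $39,680 = $3,968
Total before cap: $39,680 + $3,968 = $43,648
Cap at $27,250: $43,648 exceeds the cap → $27,250

$27,250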